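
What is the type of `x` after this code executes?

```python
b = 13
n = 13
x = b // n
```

int // int returns int (13 // 13 = 1)

int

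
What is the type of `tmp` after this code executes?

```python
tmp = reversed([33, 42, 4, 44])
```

reversed() on a list returns a list_reverseiterator

list_reverseiterator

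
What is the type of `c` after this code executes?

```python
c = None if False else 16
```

Ternary: condition is False, else branch (16) taken → int

int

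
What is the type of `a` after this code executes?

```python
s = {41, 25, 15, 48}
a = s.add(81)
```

set.add() returns None (mutates in place)

NoneType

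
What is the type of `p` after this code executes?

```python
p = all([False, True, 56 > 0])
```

all() returns bool

bool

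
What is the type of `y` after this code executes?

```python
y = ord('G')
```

ord() returns int (Unicode code point)

int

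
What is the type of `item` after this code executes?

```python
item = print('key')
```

print() returns None

NoneType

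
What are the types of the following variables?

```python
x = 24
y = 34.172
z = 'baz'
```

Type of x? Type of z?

x is int; z is str

int, str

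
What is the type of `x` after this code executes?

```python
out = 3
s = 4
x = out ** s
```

int ** positive int returns int (3 ** 4 = 81)

int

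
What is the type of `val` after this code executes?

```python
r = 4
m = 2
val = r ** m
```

int ** positive int returns int (4 ** 2 = 16)

int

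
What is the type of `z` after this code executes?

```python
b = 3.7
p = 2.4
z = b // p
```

float // float returns float (floor division preserves float type)

float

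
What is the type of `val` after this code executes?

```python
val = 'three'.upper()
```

str.upper() returns str

str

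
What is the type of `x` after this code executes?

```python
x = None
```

None has type NoneType

NoneType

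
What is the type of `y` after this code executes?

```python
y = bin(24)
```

bin() returns str representation

str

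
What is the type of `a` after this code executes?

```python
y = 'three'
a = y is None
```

'is' comparison returns bool

bool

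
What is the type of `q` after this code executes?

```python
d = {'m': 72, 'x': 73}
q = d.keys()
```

.keys() returns a dict_keys view object

dict_keys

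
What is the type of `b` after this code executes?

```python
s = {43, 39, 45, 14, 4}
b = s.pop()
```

Popping from a set of ints returns int

int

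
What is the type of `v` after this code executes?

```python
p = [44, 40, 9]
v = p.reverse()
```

list.reverse() returns None

NoneType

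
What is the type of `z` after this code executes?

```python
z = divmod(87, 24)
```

divmod() returns a tuple (quotient, remainder)

tuple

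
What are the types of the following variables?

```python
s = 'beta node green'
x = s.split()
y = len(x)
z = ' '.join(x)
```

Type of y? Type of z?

len() returns int; str.join() returns str

int, str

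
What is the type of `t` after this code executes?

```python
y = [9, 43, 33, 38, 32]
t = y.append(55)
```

list.append() returns None (mutates in place)

NoneType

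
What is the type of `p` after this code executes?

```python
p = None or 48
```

'or' with None returns the other value (48, int)

int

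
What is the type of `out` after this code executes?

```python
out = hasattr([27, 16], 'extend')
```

hasattr() returns bool

bool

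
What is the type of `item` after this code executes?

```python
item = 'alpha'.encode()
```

str.encode() returns bytes

bytes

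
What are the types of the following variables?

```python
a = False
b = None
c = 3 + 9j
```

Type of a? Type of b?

a is bool; b is NoneType

bool, NoneType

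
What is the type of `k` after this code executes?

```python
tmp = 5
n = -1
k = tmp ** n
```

int ** negative int returns float

float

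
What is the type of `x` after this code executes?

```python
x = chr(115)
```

chr() returns str (single character)

str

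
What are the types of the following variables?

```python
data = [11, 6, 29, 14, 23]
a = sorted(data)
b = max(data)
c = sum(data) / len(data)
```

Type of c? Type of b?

int / int returns float; max of ints returns int

float, int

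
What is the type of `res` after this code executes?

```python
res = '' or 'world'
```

'or' returns first truthy value ('world', which is str)

str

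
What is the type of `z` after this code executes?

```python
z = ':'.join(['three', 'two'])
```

str.join() returns str

str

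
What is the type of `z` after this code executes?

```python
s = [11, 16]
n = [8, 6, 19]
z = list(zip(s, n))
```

list(zip(...)) returns a list of tuples

list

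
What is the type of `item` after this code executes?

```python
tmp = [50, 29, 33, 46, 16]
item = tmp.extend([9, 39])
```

list.extend() returns None

NoneType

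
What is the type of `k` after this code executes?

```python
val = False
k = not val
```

'not' always returns bool

bool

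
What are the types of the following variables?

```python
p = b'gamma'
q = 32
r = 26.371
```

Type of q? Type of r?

q is int; r is float

int, float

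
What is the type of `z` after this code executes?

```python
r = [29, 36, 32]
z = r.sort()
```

list.sort() returns None (sorts in place)

NoneType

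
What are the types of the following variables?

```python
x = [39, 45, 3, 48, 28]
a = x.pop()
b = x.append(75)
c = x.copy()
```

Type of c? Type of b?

list.copy() returns list; list.append() returns None

list, NoneType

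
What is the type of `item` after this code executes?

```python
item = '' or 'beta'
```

'or' returns first truthy value ('beta', which is str)

str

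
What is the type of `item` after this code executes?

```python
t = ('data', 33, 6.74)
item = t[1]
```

Index 1 of tuple is 33 which is int

int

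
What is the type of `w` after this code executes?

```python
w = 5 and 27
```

'and' returns the last value when all truthy (27, which is int)

int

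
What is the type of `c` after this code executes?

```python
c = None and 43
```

'and' returns first falsy value (None)

NoneType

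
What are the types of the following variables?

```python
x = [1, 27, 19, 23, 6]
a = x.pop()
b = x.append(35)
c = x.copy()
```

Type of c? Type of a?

list.copy() returns list; list.pop() returns the element (int)

list, int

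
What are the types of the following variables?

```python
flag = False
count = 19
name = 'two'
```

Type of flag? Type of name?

flag is bool; name is str

bool, str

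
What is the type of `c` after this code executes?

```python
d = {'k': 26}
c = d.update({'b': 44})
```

dict.update() returns None

NoneType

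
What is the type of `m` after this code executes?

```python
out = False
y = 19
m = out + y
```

bool + int returns int (False is 0, so 0 + 19 = 19)

int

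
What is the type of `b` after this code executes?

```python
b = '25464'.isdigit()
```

str.isdigit() returns bool

bool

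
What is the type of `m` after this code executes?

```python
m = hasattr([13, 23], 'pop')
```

hasattr() returns bool

bool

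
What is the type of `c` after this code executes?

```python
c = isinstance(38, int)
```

isinstance() returns bool

bool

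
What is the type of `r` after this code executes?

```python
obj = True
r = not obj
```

'not' always returns bool

bool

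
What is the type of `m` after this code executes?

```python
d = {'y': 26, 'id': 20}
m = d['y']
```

Accessing dict[str, int] with key 'y' returns int value 26

int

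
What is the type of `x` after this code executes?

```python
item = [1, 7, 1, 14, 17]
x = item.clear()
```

list.clear() returns None

NoneType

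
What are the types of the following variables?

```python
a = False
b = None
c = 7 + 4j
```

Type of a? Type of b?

a is bool; b is NoneType

bool, NoneType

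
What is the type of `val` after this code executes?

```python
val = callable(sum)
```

callable() returns bool

bool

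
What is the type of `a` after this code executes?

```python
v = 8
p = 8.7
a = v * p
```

int * float returns float (8 * 8.7 = 69.6)

float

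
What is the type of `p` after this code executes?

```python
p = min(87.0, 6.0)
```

min() of floats returns float

float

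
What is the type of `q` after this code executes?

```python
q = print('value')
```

print() returns None

NoneType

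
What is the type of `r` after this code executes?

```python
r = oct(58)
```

oct() returns str representation

str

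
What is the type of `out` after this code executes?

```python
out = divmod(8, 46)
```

divmod() returns a tuple (quotient, remainder)

tuple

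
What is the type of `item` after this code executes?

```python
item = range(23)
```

range() returns a range object

range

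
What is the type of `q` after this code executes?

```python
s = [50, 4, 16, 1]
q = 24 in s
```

'in' operator returns bool

bool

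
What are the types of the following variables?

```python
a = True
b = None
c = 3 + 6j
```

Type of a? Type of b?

a is bool; b is NoneType

bool, NoneType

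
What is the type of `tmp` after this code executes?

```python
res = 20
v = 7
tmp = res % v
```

int % int returns int (20 % 7 = 6)

int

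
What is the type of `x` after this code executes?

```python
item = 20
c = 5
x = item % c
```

int % int returns int (20 % 5 = 0)

int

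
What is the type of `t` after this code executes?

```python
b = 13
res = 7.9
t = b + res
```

int + float returns float (13 + 7.9 = 20.9)

float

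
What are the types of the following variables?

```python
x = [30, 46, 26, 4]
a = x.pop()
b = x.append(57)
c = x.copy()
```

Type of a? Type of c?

list.pop() returns the element (int); list.copy() returns list

int, list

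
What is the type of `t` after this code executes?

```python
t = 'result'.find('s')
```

str.find() returns int (index, or -1)

int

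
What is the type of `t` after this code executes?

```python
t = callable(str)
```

callable() returns bool

bool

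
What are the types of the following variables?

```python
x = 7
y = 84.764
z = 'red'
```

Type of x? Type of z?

x is int; z is str

int, str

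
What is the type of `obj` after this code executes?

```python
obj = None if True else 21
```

Ternary: condition is True, if branch (None) taken → NoneType

NoneType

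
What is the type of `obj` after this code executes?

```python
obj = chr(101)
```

chr() returns str (single character)

str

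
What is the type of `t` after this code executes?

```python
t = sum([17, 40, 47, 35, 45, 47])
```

sum() of ints returns int

int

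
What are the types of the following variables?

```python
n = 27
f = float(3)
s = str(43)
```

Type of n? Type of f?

n is int; f is float

int, float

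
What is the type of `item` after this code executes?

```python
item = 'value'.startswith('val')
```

str.startswith() returns bool

bool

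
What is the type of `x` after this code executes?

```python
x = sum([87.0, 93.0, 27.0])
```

sum() of floats returns float

float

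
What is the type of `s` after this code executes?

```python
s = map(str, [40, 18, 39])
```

map() returns a map iterator object

map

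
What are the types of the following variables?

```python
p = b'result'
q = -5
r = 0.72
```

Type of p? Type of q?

p is bytes; q is int

bytes, int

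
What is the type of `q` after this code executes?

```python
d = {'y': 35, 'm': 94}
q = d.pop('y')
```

dict.pop() returns the value (int)

int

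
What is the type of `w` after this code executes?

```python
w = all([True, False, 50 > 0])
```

all() returns bool

bool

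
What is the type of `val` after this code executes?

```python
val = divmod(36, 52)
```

divmod() returns a tuple (quotient, remainder)

tuple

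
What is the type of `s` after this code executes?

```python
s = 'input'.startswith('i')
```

str.startswith() returns bool

bool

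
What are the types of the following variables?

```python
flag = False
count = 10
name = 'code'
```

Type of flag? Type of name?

flag is bool; name is str

bool, str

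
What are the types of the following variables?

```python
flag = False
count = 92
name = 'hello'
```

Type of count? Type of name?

count is int; name is str

int, str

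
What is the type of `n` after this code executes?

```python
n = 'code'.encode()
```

str.encode() returns bytes

bytes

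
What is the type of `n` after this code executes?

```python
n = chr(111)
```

chr() returns str (single character)

str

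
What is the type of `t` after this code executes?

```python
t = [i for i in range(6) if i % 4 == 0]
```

A list comprehension [...] produces a list

list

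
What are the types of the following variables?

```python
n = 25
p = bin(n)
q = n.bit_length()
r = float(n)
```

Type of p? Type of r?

bin() returns str; float() returns float

str, float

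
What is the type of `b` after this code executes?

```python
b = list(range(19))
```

list(range(...)) returns list

list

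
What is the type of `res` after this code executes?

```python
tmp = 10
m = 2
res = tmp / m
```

int / int always returns float in Python 3 (10 / 2 = 5)

float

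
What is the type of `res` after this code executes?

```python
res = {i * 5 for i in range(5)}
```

A set comprehension {expr for x in iterable} produces a set

set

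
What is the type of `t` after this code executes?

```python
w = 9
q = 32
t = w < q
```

Comparison operators return bool

bool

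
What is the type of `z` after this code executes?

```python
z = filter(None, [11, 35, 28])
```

filter() returns a filter iterator object

filter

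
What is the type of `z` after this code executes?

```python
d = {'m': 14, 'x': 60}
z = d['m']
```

Accessing dict[str, int] with key 'm' returns int value 14

int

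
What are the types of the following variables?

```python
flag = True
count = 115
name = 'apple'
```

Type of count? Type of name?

count is int; name is str

int, str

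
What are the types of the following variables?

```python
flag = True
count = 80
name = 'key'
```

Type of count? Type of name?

count is int; name is str

int, str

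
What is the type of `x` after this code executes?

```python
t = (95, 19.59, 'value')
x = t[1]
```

Index 1 of tuple is 19.59 which is float

float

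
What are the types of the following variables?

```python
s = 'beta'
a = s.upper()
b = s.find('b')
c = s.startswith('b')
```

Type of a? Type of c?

str.upper() returns str; str.startswith() returns bool

str, bool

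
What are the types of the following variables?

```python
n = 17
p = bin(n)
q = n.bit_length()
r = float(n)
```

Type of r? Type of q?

float() returns float; int.bit_length() returns int

float, int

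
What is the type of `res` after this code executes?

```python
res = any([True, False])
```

any() returns bool

bool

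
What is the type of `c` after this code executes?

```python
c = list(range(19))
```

list(range(...)) returns list

list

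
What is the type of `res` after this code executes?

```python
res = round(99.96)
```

round() with no ndigits arg returns int

int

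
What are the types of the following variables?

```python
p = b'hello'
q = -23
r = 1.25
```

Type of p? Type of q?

p is bytes; q is int

bytes, int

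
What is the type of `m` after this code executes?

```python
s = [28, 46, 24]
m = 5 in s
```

'in' operator returns bool

bool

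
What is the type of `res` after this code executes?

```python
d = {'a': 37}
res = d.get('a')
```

dict.get() returns the value (int) when key is found

int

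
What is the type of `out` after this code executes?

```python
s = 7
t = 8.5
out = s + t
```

int + float returns float (7 + 8.5 = 15.5)

float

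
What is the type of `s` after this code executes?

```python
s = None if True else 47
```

Ternary: condition is True, if branch (None) taken → NoneType

NoneType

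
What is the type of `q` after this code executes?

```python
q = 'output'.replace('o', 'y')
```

str.replace() returns str

str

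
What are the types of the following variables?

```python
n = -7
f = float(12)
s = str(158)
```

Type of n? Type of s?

n is int; s is str

int, str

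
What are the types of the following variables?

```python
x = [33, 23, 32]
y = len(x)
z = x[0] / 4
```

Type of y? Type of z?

len() returns int; int / int returns float

int, float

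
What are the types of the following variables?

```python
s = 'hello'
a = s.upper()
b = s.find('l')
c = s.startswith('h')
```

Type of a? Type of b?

str.upper() returns str; str.find() returns int

str, int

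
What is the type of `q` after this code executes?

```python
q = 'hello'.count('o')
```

str.count() returns int

int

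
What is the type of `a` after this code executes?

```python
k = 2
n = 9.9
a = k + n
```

int + float returns float (2 + 9.9 = 11.9)

float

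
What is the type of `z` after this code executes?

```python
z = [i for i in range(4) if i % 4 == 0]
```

A list comprehension [...] produces a list

list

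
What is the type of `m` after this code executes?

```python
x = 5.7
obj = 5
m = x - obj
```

float - int returns float (5.7 - 5 = 0.7)

float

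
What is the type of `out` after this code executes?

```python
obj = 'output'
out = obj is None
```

'is' comparison returns bool

bool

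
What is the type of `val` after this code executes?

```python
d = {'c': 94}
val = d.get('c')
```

dict.get() returns the value (int) when key is found

int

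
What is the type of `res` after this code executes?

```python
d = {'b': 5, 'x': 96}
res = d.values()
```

.values() returns a dict_values view object

dict_values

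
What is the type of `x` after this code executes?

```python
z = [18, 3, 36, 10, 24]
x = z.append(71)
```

list.append() returns None (mutates in place)

NoneType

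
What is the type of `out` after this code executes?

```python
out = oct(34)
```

oct() returns str representation

str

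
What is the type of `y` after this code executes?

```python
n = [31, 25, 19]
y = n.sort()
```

list.sort() returns None (sorts in place)

NoneType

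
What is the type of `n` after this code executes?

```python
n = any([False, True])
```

any() returns bool

bool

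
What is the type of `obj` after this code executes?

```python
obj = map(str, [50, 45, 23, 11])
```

map() returns a map iterator object

map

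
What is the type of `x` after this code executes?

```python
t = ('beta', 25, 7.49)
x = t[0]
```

Index 0 of tuple is 'beta' which is str

str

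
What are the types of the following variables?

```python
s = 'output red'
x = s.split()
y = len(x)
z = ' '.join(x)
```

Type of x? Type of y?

str.split() returns list; len() returns int

list, int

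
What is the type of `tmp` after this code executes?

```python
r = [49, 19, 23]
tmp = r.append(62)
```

list.append() returns None (mutates in place)

NoneType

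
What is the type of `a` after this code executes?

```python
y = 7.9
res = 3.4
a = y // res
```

float // float returns float (floor division preserves float type)

float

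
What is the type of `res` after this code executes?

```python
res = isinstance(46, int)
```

isinstance() returns bool

bool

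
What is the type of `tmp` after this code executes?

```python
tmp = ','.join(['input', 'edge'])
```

str.join() returns str

str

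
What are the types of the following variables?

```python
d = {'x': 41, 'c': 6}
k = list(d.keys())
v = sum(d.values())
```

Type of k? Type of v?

list(...) returns list; sum of int values returns int

list, int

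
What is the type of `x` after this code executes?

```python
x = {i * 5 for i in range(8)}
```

A set comprehension {expr for x in iterable} produces a set

set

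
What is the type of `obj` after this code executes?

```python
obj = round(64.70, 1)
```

round() with ndigits arg returns float

float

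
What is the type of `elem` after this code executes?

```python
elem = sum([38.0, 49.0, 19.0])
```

sum() of floats returns float

float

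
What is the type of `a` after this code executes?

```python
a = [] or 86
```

'or' returns first truthy value (86, which is int)

int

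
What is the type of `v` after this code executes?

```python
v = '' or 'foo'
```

'or' returns first truthy value ('foo', which is str)

str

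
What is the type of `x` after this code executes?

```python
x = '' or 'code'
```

'or' returns first truthy value ('code', which is str)

str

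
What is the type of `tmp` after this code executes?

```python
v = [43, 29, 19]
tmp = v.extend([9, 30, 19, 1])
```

list.extend() returns None

NoneType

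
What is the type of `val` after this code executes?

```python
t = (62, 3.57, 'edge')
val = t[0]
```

Index 0 of tuple is 62 which is int

int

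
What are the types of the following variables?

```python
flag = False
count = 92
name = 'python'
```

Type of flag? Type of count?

flag is bool; count is int

bool, int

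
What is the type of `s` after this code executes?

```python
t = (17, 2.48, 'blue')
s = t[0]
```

Index 0 of tuple is 17 which is int

int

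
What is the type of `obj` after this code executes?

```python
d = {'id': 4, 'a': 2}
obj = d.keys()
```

.keys() returns a dict_keys view object

dict_keys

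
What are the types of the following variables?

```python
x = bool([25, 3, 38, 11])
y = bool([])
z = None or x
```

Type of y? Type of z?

bool() returns bool; None or <bool> returns the bool

bool, bool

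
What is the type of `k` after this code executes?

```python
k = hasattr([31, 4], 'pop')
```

hasattr() returns bool

bool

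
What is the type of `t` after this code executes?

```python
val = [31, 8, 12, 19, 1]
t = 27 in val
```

'in' operator returns bool

bool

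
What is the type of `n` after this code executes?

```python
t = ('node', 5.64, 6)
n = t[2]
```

Index 2 of tuple is 6 which is int

int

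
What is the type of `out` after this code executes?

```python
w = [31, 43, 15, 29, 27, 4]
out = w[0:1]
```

Slicing a list always returns a list

list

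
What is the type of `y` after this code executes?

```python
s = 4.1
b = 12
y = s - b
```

float - int returns float (4.1 - 12 = -7.9)

float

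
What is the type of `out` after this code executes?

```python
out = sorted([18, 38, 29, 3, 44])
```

sorted() always returns list

list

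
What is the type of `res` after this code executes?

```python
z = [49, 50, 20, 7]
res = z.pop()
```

list.pop() returns the popped element (int here)

int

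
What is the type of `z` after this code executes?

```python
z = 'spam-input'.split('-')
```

str.split() returns list

list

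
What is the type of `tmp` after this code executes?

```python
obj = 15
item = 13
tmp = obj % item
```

int % int returns int (15 % 13 = 2)

int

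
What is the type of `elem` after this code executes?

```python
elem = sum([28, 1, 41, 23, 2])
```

sum() of ints returns int

int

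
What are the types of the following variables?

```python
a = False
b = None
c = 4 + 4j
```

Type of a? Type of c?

a is bool; c is complex

bool, complex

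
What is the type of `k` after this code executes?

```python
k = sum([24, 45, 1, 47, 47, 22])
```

sum() of ints returns int

int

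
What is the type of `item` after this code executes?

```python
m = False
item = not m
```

'not' always returns bool

bool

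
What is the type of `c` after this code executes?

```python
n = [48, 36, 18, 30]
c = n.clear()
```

list.clear() returns None

NoneType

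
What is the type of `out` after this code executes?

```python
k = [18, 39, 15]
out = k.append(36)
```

list.append() returns None (mutates in place)

NoneType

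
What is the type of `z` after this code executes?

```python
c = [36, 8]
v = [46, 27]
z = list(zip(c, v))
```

list(zip(...)) returns a list of tuples

list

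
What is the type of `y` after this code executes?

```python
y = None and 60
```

'and' returns first falsy value (None)

NoneType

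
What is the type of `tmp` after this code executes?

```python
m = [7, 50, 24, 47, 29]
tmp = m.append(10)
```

list.append() returns None (mutates in place)

NoneType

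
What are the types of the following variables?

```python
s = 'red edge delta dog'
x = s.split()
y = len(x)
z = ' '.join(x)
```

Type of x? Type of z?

str.split() returns list; str.join() returns str

list, str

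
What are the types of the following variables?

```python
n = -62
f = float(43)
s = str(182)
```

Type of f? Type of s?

f is float; s is str

float, str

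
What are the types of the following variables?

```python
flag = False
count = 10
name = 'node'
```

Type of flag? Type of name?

flag is bool; name is str

bool, str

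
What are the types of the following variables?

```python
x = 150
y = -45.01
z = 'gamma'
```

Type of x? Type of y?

x is int; y is float

int, float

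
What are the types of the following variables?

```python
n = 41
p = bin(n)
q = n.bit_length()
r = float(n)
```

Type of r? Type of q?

float() returns float; int.bit_length() returns int

float, int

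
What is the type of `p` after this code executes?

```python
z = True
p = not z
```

'not' always returns bool

bool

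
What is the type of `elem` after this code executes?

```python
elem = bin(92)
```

bin() returns str representation

str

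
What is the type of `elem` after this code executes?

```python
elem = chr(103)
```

chr() returns str (single character)

str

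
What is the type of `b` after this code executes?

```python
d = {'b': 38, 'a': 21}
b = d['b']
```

Accessing dict[str, int] with key 'b' returns int value 38

int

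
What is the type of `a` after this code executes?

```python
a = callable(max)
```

callable() returns bool

bool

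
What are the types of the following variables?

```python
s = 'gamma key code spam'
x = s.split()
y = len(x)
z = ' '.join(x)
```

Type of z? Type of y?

str.join() returns str; len() returns int

str, int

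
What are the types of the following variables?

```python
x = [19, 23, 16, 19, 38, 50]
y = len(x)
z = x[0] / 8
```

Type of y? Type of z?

len() returns int; int / int returns float

int, float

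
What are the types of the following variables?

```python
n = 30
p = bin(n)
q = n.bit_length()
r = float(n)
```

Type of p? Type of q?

bin() returns str; int.bit_length() returns int

str, int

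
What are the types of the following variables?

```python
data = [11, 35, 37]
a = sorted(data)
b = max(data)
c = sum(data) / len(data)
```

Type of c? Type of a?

int / int returns float; sorted() returns list

float, list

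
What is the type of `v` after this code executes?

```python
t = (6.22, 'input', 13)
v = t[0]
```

Index 0 of tuple is 6.22 which is float

float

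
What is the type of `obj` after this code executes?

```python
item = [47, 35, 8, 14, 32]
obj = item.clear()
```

list.clear() returns None

NoneType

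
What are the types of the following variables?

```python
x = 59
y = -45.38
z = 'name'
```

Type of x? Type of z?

x is int; z is str

int, str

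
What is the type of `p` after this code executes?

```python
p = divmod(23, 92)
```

divmod() returns a tuple (quotient, remainder)

tuple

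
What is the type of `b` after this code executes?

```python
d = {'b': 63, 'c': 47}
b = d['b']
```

Accessing dict[str, int] with key 'b' returns int value 63

int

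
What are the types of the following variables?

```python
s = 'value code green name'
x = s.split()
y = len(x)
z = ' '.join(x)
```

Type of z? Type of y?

str.join() returns str; len() returns int

str, int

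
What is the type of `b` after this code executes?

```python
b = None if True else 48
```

Ternary: condition is True, if branch (None) taken → NoneType

NoneType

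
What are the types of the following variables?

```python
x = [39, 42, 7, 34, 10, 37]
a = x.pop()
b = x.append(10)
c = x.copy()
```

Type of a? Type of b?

list.pop() returns the element (int); list.append() returns None

int, NoneType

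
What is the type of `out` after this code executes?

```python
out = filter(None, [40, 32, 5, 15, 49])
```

filter() returns a filter iterator object

filter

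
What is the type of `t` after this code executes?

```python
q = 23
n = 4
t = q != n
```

Comparison operators return bool

bool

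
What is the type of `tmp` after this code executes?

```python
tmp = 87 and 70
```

'and' returns the last value when all truthy (70, which is int)

int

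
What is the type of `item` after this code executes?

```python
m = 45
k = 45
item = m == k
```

Equality comparison returns bool

bool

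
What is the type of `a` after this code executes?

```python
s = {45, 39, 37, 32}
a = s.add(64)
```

set.add() returns None (mutates in place)

NoneType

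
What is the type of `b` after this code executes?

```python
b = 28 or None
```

'or' returns first truthy value (28, int)

int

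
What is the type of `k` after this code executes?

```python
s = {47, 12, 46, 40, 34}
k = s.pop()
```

Popping from a set of ints returns int

int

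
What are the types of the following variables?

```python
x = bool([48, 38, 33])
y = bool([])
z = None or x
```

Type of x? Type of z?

bool() returns bool; None or <bool> returns the bool

bool, bool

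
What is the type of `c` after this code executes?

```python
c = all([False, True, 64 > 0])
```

all() returns bool

bool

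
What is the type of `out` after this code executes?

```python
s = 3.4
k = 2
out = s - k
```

float - int returns float (3.4 - 2 = 1.4)

float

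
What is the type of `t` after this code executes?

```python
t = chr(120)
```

chr() returns str (single character)

str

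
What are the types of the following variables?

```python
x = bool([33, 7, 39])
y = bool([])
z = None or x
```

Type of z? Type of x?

None or <bool> returns the bool; bool() returns bool

bool, bool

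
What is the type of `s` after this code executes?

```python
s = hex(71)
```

hex() returns str representation

str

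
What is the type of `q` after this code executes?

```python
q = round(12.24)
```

round() with no ndigits arg returns int

int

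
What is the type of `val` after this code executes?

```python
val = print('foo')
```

print() returns None

NoneType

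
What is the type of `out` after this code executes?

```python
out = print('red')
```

print() returns None

NoneType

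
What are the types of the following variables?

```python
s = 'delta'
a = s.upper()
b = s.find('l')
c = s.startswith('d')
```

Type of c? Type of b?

str.startswith() returns bool; str.find() returns int

bool, int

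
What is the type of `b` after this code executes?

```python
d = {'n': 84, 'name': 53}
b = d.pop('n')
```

dict.pop() returns the value (int)

int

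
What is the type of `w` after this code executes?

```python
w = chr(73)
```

chr() returns str (single character)

str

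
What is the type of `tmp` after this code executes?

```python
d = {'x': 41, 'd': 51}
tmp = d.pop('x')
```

dict.pop() returns the value (int)

int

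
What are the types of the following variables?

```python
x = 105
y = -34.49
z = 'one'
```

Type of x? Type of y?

x is int; y is float

int, float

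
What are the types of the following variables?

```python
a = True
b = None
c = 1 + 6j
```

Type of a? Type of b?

a is bool; b is NoneType

bool, NoneType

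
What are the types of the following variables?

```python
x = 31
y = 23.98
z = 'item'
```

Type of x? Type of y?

x is int; y is float

int, float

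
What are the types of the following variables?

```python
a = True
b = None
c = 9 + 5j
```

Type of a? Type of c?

a is bool; c is complex

bool, complex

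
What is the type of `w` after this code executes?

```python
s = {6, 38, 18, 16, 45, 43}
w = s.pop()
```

Popping from a set of ints returns int

int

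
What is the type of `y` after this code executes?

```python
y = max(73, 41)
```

max() of ints returns int

int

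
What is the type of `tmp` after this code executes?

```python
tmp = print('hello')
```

print() returns None

NoneType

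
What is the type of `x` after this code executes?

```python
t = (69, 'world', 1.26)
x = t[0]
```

Index 0 of tuple is 69 which is int

int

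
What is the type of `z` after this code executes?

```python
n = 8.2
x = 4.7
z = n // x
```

float // float returns float (floor division preserves float type)

float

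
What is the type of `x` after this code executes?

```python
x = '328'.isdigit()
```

str.isdigit() returns bool

bool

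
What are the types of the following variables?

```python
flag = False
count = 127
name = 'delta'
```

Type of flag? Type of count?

flag is bool; count is int

bool, int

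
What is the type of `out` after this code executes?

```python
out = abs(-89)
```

abs() of int returns int

int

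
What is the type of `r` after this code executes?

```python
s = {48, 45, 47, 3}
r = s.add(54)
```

set.add() returns None (mutates in place)

NoneType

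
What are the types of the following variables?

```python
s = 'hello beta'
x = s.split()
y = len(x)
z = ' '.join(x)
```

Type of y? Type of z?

len() returns int; str.join() returns str

int, str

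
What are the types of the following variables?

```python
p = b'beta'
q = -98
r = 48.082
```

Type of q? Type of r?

q is int; r is float

int, float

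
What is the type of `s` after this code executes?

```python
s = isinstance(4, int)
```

isinstance() returns bool

bool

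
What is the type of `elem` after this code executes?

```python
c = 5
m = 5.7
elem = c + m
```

int + float returns float (5 + 5.7 = 10.7)

float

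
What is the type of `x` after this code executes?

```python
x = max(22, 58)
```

max() of ints returns int

int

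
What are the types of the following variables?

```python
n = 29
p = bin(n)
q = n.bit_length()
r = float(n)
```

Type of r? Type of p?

float() returns float; bin() returns str

float, str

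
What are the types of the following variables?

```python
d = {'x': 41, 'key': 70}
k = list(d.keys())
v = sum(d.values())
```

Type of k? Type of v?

list(...) returns list; sum of int values returns int

list, int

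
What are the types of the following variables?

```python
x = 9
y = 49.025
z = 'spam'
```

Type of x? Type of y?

x is int; y is float

int, float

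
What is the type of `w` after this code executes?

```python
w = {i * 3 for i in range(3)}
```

A set comprehension {expr for x in iterable} produces a set

set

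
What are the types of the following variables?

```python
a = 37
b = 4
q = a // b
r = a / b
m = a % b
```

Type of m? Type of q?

int % int returns int; int // int returns int

int, int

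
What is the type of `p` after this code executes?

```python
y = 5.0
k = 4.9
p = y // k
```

float // float returns float (floor division preserves float type)

float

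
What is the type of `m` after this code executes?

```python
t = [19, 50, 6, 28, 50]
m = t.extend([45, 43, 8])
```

list.extend() returns None

NoneType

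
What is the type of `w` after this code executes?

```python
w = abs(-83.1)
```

abs() of float returns float

float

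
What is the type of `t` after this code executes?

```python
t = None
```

None has type NoneType

NoneType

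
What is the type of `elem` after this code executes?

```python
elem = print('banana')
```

print() returns None

NoneType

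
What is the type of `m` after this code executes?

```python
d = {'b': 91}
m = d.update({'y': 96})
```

dict.update() returns None

NoneType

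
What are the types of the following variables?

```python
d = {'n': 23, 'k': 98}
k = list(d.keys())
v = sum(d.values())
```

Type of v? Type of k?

sum of int values returns int; list(...) returns list

int, list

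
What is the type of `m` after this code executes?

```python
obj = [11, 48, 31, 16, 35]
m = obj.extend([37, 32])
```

list.extend() returns None

NoneType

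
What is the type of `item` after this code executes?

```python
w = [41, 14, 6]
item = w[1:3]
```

Slicing a list always returns a list

list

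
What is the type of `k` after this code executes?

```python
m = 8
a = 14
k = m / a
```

int / int always returns float in Python 3 (8 / 14 = 0.571429)

float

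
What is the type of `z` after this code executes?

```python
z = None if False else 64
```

Ternary: condition is False, else branch (64) taken → int

int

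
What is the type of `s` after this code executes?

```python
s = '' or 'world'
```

'or' returns first truthy value ('world', which is str)

str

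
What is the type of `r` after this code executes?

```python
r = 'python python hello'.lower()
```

str.lower() returns str

str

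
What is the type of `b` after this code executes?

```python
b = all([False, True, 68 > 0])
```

all() returns bool

bool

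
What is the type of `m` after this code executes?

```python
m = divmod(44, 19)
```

divmod() returns a tuple (quotient, remainder)

tuple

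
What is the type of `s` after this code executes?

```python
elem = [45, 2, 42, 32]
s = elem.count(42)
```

list.count() returns int

int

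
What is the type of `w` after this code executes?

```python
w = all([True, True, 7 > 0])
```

all() returns bool

bool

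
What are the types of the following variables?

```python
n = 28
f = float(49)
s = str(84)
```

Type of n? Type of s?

n is int; s is str

int, str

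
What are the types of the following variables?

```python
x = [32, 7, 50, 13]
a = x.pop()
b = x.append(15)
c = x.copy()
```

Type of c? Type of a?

list.copy() returns list; list.pop() returns the element (int)

list, int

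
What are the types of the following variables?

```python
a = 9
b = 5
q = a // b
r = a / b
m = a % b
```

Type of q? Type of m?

int // int returns int; int % int returns int

int, int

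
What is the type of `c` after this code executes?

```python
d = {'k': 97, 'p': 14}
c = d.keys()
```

.keys() returns a dict_keys view object

dict_keys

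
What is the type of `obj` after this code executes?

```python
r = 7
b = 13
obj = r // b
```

int // int returns int (7 // 13 = 0)

int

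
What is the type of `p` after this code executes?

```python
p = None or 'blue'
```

'or' with None returns the other value ('blue', str)

str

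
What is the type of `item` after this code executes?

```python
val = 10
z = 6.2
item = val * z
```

int * float returns float (10 * 6.2 = 62.0)

float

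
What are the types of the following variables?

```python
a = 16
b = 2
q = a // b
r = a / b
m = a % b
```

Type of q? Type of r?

int // int returns int; int / int returns float

int, float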